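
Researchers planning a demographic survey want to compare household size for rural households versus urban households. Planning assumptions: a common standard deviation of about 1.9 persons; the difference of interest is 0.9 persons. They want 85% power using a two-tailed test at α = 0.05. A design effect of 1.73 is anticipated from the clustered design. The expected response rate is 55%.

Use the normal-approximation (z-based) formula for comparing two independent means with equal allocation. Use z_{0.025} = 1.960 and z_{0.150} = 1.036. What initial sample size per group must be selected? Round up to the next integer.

n = (z_{α/2} + z_β)² · (σ₁² + σ₂²) / δ²
  = (1.960 + 1.036)² · (2·1.9² = 7.22) / 0.9²
  = 8.9760 · 7.22 / 0.81
  = 80.01
Design effect: 1.73 × 80.01 = 138.41.
Adjust for 55% response: 138.41 / 0.55 = 251.66.
Round up → n = 252 per group.

n = 252 per group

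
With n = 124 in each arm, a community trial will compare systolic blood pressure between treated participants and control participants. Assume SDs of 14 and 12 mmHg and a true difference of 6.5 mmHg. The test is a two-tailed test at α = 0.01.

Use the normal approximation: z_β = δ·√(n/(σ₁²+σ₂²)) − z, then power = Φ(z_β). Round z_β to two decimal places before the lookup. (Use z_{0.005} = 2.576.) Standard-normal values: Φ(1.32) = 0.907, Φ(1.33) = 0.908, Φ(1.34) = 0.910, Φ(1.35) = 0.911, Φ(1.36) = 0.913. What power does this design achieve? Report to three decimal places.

Power ≈ 0.911

z_β = δ·√(n/(σ₁²+σ₂²)) − z_{α/2}
    = 6.5 · √(124/340) − 2.576
    = 6.5 · 0.60391 − 2.576
    = 3.9254 − 2.576 = 1.3494 → 1.35
Power = Φ(1.35) = 0.911.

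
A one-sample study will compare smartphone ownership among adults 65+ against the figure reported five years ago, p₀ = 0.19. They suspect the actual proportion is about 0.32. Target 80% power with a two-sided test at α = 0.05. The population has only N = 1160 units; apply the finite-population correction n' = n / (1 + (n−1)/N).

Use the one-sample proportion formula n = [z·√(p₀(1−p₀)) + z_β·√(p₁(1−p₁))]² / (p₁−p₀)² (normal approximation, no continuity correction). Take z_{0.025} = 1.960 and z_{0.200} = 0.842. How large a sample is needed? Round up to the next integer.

n = [z_{α/2}·√(p₀q₀) + z_β·√(p₁q₁)]² / (p₁ − p₀)²
  = [1.960·√(0.19·0.81) + 0.842·√(0.32·0.68)]² / (0.13)²
  = [1.960·0.3923 + 0.842·0.4665]² / 0.0169
  = [1.1617]² / 0.0169
  = 79.85
Finite-population correction (N = 1160): 79.85 / (1 + (79.85 − 1)/1160) = 74.77.
Round up → n = 75.

n = 75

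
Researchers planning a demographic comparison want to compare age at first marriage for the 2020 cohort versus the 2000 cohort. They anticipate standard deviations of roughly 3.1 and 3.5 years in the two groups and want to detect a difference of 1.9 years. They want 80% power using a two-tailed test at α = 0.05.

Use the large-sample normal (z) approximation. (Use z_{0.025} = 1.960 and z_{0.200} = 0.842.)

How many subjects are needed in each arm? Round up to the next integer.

n = (z_{α/2} + z_β)² · (σ₁² + σ₂²) / δ²
  = (1.960 + 0.842)² · (3.1² + 3.5² = 21.86) / 1.9²
  = 7.8512 · 21.86 / 3.61
  = 47.54
Round up → n = 48 per group.

n = 48 per group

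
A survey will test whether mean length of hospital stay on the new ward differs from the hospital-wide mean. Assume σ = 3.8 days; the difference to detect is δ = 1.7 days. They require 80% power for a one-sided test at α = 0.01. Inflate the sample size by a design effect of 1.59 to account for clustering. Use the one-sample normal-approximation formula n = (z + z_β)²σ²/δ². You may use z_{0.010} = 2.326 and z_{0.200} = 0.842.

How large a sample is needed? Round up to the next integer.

n = 80

n = (z_α + z_β)² · σ² / δ²
  = (2.326 + 0.842)² · 3.8² / 1.7²
  = 10.0362 · 14.44 / 2.89
  = 50.15
Design effect: 1.59 × 50.15 = 79.73.
Round up → n = 80.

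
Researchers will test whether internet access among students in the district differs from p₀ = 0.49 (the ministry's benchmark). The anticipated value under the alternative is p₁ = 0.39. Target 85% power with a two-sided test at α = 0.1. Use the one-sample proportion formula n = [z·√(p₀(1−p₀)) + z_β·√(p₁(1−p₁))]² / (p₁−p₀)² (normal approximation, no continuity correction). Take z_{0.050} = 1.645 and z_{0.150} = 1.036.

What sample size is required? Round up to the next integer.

n = 177

n = [z_{α/2}·√(p₀q₀) + z_β·√(p₁q₁)]² / (p₁ − p₀)²
  = [1.645·√(0.49·0.51) + 1.036·√(0.39·0.61)]² / (-0.10)²
  = [1.645·0.4999 + 1.036·0.4877]² / 0.0100
  = [1.3276]² / 0.0100
  = 176.26
Round up → n = 177.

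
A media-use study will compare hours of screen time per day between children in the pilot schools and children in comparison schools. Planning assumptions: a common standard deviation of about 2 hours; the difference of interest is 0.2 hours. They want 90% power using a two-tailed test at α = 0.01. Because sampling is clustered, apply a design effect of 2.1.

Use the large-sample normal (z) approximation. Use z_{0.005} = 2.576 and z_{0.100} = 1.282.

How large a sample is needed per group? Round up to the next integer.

n = 6252 per group

n = (z_{α/2} + z_β)² · (σ₁² + σ₂²) / δ²
  = (2.576 + 1.282)² · (2·2² = 8) / 0.2²
  = 14.8842 · 8 / 0.04
  = 2976.83
Design effect: 2.1 × 2976.83 = 6251.35.
Round up → n = 6252 per group.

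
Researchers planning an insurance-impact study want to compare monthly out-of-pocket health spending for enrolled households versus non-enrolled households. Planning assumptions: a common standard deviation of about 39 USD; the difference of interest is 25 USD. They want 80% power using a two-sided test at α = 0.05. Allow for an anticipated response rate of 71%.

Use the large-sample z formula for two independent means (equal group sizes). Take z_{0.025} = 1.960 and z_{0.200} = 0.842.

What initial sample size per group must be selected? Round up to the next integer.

n = 54 per group

n = (z_{α/2} + z_β)² · (σ₁² + σ₂²) / δ²
  = (1.960 + 0.842)² · (2·39² = 3042) / 25²
  = 7.8512 · 3042 / 625
  = 38.21
Adjust for 71% response: 38.21 / 0.71 = 53.82.
Round up → n = 54 per group.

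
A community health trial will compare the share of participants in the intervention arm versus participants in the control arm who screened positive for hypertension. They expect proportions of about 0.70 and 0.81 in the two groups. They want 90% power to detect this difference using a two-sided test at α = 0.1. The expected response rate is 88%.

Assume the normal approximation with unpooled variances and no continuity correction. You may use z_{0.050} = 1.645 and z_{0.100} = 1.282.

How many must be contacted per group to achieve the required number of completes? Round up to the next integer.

n = 293 per group

n = (z_{α/2} + z_β)² · [p₁(1−p₁) + p₂(1−p₂)] / (p₁ − p₂)²
  = (1.645 + 1.282)² · (0.70·0.30 + 0.81·0.19) / (-0.11)²
  = (2.927)² · (0.2100 + 0.1539) / 0.0121
  = 8.5673 · 0.3639 / 0.0121
  = 257.66
Adjust for 88% response: 257.66 / 0.88 = 292.79.
Round up → n = 293 per group.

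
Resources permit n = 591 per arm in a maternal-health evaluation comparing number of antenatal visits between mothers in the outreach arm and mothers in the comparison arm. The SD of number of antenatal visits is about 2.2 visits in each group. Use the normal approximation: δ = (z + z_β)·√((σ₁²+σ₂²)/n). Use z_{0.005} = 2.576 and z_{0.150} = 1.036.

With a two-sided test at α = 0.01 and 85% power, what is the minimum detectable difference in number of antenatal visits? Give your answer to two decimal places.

Minimum detectable difference ≈ 0.46 visits

δ = (z_{α/2} + z_β) · √((σ₁²+σ₂²)/n)
  = (2.576 + 1.036) · √(9.68/591)
  = 3.612 · √0.01638
  = 3.612 · 0.1280
  = 0.4623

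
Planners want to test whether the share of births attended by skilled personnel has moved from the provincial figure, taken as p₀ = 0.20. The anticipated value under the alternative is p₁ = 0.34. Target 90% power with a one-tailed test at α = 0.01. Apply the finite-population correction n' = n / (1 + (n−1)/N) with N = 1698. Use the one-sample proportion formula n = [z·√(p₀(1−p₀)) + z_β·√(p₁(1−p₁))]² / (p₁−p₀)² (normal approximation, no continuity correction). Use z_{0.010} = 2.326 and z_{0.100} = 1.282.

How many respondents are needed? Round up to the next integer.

n = 113

n = [z_α·√(p₀q₀) + z_β·√(p₁q₁)]² / (p₁ − p₀)²
  = [2.326·√(0.20·0.80) + 1.282·√(0.34·0.66)]² / (0.14)²
  = [2.326·0.4000 + 1.282·0.4737]² / 0.0196
  = [1.5377]² / 0.0196
  = 120.64
Finite-population correction (N = 1698): 120.64 / (1 + (120.64 − 1)/1698) = 112.70.
Round up → n = 113.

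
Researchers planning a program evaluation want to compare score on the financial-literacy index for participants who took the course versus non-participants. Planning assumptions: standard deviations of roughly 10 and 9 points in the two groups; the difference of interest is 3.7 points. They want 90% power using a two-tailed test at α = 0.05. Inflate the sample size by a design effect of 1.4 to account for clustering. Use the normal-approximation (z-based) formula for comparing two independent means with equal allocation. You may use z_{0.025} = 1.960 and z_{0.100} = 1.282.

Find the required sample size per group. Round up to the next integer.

n = (z_{α/2} + z_β)² · (σ₁² + σ₂²) / δ²
  = (1.960 + 1.282)² · (10² + 9² = 181) / 3.7²
  = 10.5106 · 181 / 13.69
  = 138.96
Design effect: 1.4 × 138.96 = 194.55.
Round up → n = 195 per group.

n = 195 per group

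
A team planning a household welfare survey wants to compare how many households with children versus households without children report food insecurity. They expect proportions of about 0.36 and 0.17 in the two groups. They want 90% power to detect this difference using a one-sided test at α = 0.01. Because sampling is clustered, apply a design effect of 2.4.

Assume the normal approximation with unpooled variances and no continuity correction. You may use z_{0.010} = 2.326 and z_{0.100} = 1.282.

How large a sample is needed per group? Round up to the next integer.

n = 322 per group

n = (z_α + z_β)² · [p₁(1−p₁) + p₂(1−p₂)] / (p₁ − p₂)²
  = (2.326 + 1.282)² · (0.36·0.64 + 0.17·0.83) / (0.19)²
  = (3.608)² · (0.2304 + 0.1411) / 0.0361
  = 13.0177 · 0.3715 / 0.0361
  = 133.96
Design effect: 2.4 × 133.96 = 321.51.
Round up → n = 322 per group.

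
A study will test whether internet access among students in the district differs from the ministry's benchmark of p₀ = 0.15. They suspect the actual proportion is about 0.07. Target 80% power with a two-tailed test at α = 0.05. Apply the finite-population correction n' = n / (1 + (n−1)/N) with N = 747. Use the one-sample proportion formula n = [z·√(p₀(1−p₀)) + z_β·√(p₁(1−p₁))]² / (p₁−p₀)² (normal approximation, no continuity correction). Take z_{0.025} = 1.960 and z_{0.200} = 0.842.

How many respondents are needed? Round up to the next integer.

n = 112

n = [z_{α/2}·√(p₀q₀) + z_β·√(p₁q₁)]² / (p₁ − p₀)²
  = [1.960·√(0.15·0.85) + 0.842·√(0.07·0.93)]² / (-0.08)²
  = [1.960·0.3571 + 0.842·0.2551]² / 0.0064
  = [0.9147]² / 0.0064
  = 130.73
Finite-population correction (N = 747): 130.73 / (1 + (130.73 − 1)/747) = 111.39.
Round up → n = 112.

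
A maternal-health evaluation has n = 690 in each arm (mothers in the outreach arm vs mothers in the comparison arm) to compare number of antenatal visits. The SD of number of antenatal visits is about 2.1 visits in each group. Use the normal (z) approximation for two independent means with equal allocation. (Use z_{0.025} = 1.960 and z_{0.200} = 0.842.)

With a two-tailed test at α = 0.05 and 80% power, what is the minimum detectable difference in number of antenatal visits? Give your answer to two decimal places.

δ = (z_{α/2} + z_β) · √((σ₁²+σ₂²)/n)
  = (1.960 + 0.842) · √(8.82/690)
  = 2.802 · √0.01278
  = 2.802 · 0.1131
  = 0.3168

Minimum detectable difference ≈ 0.32 visits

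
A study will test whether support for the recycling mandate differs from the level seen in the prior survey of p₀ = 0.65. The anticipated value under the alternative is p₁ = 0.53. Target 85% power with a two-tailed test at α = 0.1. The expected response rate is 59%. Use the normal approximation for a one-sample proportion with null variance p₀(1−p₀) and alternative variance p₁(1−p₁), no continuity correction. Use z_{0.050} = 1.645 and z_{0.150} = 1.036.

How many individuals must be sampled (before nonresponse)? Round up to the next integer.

n = 200

n = [z_{α/2}·√(p₀q₀) + z_β·√(p₁q₁)]² / (p₁ − p₀)²
  = [1.645·√(0.65·0.35) + 1.036·√(0.53·0.47)]² / (-0.12)²
  = [1.645·0.4770 + 1.036·0.4991]² / 0.0144
  = [1.3017]² / 0.0144
  = 117.66
Adjust for 59% response: 117.66 / 0.59 = 199.43.
Round up → n = 200.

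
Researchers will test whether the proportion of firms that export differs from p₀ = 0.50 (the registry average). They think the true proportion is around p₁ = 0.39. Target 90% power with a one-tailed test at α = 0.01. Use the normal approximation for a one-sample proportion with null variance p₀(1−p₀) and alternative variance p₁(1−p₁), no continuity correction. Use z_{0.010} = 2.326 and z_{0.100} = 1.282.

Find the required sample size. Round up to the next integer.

n = 265

n = [z_α·√(p₀q₀) + z_β·√(p₁q₁)]² / (p₁ − p₀)²
  = [2.326·√(0.50·0.50) + 1.282·√(0.39·0.61)]² / (-0.11)²
  = [2.326·0.5000 + 1.282·0.4877]² / 0.0121
  = [1.7883]² / 0.0121
  = 264.30
Round up → n = 265.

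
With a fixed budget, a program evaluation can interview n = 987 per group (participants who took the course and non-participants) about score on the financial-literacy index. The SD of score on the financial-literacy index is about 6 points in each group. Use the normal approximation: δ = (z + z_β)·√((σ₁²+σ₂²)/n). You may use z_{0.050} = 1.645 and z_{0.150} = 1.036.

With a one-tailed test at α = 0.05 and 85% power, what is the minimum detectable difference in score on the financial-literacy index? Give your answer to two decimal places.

Minimum detectable difference ≈ 0.72 points

δ = (z_α + z_β) · √((σ₁²+σ₂²)/n)
  = (1.645 + 1.036) · √(72/987)
  = 2.681 · √0.07295
  = 2.681 · 0.2701
  = 0.7241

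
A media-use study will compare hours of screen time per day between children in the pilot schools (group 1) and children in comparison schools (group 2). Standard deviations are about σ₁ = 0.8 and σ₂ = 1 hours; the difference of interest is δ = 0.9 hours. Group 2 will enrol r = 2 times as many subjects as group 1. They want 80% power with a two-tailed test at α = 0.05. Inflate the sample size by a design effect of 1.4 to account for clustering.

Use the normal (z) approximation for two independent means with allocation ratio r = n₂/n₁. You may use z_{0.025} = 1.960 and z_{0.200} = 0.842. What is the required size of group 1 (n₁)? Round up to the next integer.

n₁ = (z_{α/2} + z_β)² · (σ₁² + σ₂²/r) / δ²
   = (1.960 + 0.842)² · (0.8² + 1²/2) / 0.9²
   = 7.8512 · (0.64 + 0.5) / 0.81
   = 7.8512 · 1.14 / 0.81
   = 11.05
Design effect: 1.4 × 11.05 = 15.47.
Round up → n₁ = 16; n₂ = r·n₁ = 2 × 16 = 32.

n₁ = 16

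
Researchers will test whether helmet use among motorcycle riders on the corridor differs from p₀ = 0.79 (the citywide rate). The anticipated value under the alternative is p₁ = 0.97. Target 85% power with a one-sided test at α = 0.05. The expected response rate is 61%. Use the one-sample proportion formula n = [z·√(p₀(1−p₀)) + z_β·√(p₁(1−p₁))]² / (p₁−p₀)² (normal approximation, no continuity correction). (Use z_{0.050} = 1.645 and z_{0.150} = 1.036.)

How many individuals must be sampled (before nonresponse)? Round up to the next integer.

n = 37

n = [z_α·√(p₀q₀) + z_β·√(p₁q₁)]² / (p₁ − p₀)²
  = [1.645·√(0.79·0.21) + 1.036·√(0.97·0.03)]² / (0.18)²
  = [1.645·0.4073 + 1.036·0.1706]² / 0.0324
  = [0.8468]² / 0.0324
  = 22.13
Adjust for 61% response: 22.13 / 0.61 = 36.28.
Round up → n = 37.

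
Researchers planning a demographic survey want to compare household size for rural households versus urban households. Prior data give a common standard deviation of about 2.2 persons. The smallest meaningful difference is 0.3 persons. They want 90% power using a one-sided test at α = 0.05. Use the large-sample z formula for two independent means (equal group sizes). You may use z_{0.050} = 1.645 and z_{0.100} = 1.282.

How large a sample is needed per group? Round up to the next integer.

n = 922 per group

n = (z_α + z_β)² · (σ₁² + σ₂²) / δ²
  = (1.645 + 1.282)² · (2·2.2² = 9.68) / 0.3²
  = 8.5673 · 9.68 / 0.09
  = 921.46
Round up → n = 922 per group.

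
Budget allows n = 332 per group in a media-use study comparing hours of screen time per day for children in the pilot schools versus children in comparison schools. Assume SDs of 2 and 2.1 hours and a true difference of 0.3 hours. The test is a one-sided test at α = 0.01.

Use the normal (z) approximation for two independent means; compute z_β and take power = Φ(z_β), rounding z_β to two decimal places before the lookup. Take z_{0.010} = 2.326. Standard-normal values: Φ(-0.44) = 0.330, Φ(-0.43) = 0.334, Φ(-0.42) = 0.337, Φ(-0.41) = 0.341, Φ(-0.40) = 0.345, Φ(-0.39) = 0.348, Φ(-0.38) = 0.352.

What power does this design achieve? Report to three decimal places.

Power ≈ 0.330

z_β = δ·√(n/(σ₁²+σ₂²)) − z_α
    = 0.3 · √(332/8.41) − 2.326
    = 0.3 · 6.28306 − 2.326
    = 1.8849 − 2.326 = -0.4411 → -0.44
Power = Φ(-0.44) = 0.330.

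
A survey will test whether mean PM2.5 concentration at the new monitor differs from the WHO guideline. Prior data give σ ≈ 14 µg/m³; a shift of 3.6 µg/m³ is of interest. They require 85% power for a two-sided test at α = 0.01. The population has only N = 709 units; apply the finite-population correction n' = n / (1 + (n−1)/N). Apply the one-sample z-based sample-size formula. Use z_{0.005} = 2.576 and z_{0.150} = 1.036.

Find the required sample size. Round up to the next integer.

n = 155

n = (z_{α/2} + z_β)² · σ² / δ²
  = (2.576 + 1.036)² · 14² / 3.6²
  = 13.0465 · 196 / 12.96
  = 197.31
Finite-population correction (N = 709): 197.31 / (1 + (197.31 − 1)/709) = 154.52.
Round up → n = 155.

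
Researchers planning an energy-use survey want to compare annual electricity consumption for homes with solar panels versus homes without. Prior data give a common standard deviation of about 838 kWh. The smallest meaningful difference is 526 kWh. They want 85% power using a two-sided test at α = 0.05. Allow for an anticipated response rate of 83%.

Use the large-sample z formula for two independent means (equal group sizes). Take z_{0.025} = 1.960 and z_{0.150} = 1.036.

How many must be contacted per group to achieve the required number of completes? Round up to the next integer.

n = 55 per group

n = (z_{α/2} + z_β)² · (σ₁² + σ₂²) / δ²
  = (1.960 + 1.036)² · (2·838² = 1404488) / 526²
  = 8.9760 · 1404488 / 276676
  = 45.56
Adjust for 83% response: 45.56 / 0.83 = 54.90.
Round up → n = 55 per group.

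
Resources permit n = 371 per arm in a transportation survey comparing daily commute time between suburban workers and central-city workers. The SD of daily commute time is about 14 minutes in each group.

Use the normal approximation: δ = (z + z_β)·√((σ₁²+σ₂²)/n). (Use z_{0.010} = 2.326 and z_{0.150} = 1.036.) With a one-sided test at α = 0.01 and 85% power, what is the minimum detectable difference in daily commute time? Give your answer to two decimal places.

δ = (z_α + z_β) · √((σ₁²+σ₂²)/n)
  = (2.326 + 1.036) · √(392/371)
  = 3.362 · √1.0566
  = 3.362 · 1.0279
  = 3.4558

Minimum detectable difference ≈ 3.46 minutes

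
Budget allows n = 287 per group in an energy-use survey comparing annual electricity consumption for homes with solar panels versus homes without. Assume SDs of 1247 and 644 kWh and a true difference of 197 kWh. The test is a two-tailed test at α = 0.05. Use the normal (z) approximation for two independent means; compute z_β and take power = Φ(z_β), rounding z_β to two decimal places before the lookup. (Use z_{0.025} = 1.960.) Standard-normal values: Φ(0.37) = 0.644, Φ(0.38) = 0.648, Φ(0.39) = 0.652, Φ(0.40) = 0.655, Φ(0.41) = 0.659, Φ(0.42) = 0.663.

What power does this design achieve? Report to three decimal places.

z_β = δ·√(n/(σ₁²+σ₂²)) − z_{α/2}
    = 197 · √(287/1969745) − 1.960
    = 197 · 0.01207 − 1.960
    = 2.3779 − 1.960 = 0.4179 → 0.42
Power = Φ(0.42) = 0.663.

Power ≈ 0.663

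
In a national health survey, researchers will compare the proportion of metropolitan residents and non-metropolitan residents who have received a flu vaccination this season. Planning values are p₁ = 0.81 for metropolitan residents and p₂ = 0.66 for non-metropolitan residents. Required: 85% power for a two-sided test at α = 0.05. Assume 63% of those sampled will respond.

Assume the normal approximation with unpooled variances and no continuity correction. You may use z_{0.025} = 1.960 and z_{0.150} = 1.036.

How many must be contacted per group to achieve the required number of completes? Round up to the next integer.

n = 240 per group

n = (z_{α/2} + z_β)² · [p₁(1−p₁) + p₂(1−p₂)] / (p₁ − p₂)²
  = (1.960 + 1.036)² · (0.81·0.19 + 0.66·0.34) / (0.15)²
  = (2.996)² · (0.1539 + 0.2244) / 0.0225
  = 8.9760 · 0.3783 / 0.0225
  = 150.92
Adjust for 63% response: 150.92 / 0.63 = 239.55.
Round up → n = 240 per group.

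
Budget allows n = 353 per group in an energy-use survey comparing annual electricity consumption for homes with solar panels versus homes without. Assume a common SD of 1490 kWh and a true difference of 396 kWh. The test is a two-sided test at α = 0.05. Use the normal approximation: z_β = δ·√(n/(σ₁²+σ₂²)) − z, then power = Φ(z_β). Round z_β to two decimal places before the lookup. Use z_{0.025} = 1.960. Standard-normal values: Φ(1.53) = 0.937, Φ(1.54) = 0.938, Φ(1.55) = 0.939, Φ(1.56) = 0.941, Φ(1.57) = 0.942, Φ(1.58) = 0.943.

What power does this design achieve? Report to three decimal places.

Power ≈ 0.942

z_β = δ·√(n/(σ₁²+σ₂²)) − z_{α/2}
    = 396 · √(353/4440200) − 1.960
    = 396 · 0.00892 − 1.960
    = 3.5309 − 1.960 = 1.5709 → 1.57
Power = Φ(1.57) = 0.942.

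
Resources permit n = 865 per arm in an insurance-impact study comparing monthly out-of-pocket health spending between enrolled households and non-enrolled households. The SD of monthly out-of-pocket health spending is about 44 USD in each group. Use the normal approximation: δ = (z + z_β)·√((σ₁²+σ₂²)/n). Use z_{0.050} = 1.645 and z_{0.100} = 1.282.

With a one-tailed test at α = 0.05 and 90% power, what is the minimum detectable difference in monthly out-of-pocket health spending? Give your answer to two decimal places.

Minimum detectable difference ≈ 6.19 USD

δ = (z_α + z_β) · √((σ₁²+σ₂²)/n)
  = (1.645 + 1.282) · √(3872/865)
  = 2.927 · √4.4763
  = 2.927 · 2.1157
  = 6.1927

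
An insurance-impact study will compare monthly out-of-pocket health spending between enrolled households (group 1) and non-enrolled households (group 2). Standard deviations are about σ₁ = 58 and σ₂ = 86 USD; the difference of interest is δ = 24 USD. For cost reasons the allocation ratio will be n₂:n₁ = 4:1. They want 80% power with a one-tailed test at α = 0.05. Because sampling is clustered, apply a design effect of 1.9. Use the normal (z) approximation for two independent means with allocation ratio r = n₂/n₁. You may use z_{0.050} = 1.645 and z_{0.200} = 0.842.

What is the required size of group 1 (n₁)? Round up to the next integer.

n₁ = (z_α + z_β)² · (σ₁² + σ₂²/r) / δ²
   = (1.645 + 0.842)² · (58² + 86²/4) / 24²
   = 6.1852 · (3364 + 1849) / 576
   = 6.1852 · 5213 / 576
   = 55.98
Design effect: 1.9 × 55.98 = 106.36.
Round up → n₁ = 107; n₂ = r·n₁ = 4 × 107 = 428.

n₁ = 107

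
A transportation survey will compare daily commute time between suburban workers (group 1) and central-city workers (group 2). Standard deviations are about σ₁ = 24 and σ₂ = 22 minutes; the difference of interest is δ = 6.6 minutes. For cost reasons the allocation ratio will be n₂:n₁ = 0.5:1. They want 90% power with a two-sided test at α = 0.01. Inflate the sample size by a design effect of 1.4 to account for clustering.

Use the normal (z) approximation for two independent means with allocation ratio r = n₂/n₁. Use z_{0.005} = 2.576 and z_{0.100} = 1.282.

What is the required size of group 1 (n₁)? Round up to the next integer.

n₁ = 739

n₁ = (z_{α/2} + z_β)² · (σ₁² + σ₂²/r) / δ²
   = (2.576 + 1.282)² · (24² + 22²/0.5) / 6.6²
   = 14.8842 · (576 + 968) / 43.56
   = 14.8842 · 1544 / 43.56
   = 527.57
Design effect: 1.4 × 527.57 = 738.60.
Round up → n₁ = 739; n₂ = r·n₁ = 0.5 × 739 = 370.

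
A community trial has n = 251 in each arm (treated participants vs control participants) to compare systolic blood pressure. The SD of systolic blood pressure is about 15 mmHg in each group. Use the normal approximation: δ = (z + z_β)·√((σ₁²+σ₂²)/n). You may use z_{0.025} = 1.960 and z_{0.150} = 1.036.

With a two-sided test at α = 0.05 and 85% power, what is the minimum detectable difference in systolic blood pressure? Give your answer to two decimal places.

δ = (z_{α/2} + z_β) · √((σ₁²+σ₂²)/n)
  = (1.960 + 1.036) · √(450/251)
  = 2.996 · √1.7928
  = 2.996 · 1.3390
  = 4.0115

Minimum detectable difference ≈ 4.01 mmHg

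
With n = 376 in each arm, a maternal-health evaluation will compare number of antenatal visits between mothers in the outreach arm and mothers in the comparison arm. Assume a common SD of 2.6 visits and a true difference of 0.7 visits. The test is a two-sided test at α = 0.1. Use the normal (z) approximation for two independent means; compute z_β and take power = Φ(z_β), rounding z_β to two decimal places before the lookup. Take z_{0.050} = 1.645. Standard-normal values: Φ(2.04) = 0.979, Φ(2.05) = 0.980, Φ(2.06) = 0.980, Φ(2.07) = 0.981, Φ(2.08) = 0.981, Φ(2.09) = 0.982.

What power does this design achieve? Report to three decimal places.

Power ≈ 0.980

z_β = δ·√(n/(σ₁²+σ₂²)) − z_{α/2}
    = 0.7 · √(376/13.52) − 1.645
    = 0.7 · 5.27358 − 1.645
    = 3.6915 − 1.645 = 2.0465 → 2.05
Power = Φ(2.05) = 0.980.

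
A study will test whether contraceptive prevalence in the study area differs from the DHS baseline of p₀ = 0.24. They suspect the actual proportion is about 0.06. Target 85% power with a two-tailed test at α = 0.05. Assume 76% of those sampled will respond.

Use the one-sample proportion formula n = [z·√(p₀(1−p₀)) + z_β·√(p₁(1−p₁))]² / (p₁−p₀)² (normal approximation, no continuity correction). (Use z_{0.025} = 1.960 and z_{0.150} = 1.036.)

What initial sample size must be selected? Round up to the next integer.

n = [z_{α/2}·√(p₀q₀) + z_β·√(p₁q₁)]² / (p₁ − p₀)²
  = [1.960·√(0.24·0.76) + 1.036·√(0.06·0.94)]² / (-0.18)²
  = [1.960·0.4271 + 1.036·0.2375]² / 0.0324
  = [1.0831]² / 0.0324
  = 36.21
Adjust for 76% response: 36.21 / 0.76 = 47.64.
Round up → n = 48.

n = 48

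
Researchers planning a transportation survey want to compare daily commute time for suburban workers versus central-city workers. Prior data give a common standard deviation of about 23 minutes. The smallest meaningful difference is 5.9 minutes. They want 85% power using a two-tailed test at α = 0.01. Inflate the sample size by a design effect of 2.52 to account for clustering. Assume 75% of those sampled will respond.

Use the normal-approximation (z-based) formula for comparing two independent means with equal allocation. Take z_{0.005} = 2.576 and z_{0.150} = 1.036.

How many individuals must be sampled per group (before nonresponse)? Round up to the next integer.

n = (z_{α/2} + z_β)² · (σ₁² + σ₂²) / δ²
  = (2.576 + 1.036)² · (2·23² = 1058) / 5.9²
  = 13.0465 · 1058 / 34.81
  = 396.53
Design effect: 2.52 × 396.53 = 999.26.
Adjust for 75% response: 999.26 / 0.75 = 1332.34.
Round up → n = 1333 per group.

n = 1333 per group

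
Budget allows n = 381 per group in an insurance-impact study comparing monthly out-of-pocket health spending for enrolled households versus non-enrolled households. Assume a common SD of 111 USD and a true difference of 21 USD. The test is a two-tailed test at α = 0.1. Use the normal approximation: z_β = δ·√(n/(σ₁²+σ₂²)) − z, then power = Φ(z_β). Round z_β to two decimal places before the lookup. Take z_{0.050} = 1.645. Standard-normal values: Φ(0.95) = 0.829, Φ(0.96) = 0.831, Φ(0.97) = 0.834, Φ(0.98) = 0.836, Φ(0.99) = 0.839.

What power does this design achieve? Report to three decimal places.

Power ≈ 0.834

z_β = δ·√(n/(σ₁²+σ₂²)) − z_{α/2}
    = 21 · √(381/24642) − 1.645
    = 21 · 0.12434 − 1.645
    = 2.6112 − 1.645 = 0.9662 → 0.97
Power = Φ(0.97) = 0.834.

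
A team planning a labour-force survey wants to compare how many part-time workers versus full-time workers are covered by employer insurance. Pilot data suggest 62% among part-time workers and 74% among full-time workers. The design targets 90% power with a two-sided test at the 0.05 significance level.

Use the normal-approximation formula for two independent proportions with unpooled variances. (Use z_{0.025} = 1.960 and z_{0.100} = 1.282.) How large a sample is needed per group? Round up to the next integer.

n = 313 per group

n = (z_{α/2} + z_β)² · [p₁(1−p₁) + p₂(1−p₂)] / (p₁ − p₂)²
  = (1.960 + 1.282)² · (0.62·0.38 + 0.74·0.26) / (-0.12)²
  = (3.242)² · (0.2356 + 0.1924) / 0.0144
  = 10.5106 · 0.4280 / 0.0144
  = 312.40
Round up → n = 313 per group.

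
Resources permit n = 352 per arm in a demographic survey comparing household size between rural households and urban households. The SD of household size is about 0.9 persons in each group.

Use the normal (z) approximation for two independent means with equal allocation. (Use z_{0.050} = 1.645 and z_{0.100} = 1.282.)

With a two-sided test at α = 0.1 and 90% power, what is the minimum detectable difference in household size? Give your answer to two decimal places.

δ = (z_{α/2} + z_β) · √((σ₁²+σ₂²)/n)
  = (1.645 + 1.282) · √(1.62/352)
  = 2.927 · √0.0046
  = 2.927 · 0.0678
  = 0.1986

Minimum detectable difference ≈ 0.20 persons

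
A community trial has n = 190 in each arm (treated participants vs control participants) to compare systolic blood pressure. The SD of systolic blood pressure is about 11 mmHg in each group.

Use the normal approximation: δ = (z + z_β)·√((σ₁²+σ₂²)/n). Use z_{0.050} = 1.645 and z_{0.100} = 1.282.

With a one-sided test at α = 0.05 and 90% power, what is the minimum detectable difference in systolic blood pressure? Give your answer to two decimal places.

δ = (z_α + z_β) · √((σ₁²+σ₂²)/n)
  = (1.645 + 1.282) · √(242/190)
  = 2.927 · √1.2737
  = 2.927 · 1.1286
  = 3.3033

Minimum detectable difference ≈ 3.30 mmHg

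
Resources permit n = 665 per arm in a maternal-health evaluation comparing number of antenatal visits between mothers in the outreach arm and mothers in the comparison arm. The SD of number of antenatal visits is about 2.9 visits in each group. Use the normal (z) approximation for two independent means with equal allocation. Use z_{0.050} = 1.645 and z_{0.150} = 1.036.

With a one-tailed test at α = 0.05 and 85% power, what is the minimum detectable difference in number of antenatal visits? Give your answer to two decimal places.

δ = (z_α + z_β) · √((σ₁²+σ₂²)/n)
  = (1.645 + 1.036) · √(16.82/665)
  = 2.681 · √0.02529
  = 2.681 · 0.1590
  = 0.4264

Minimum detectable difference ≈ 0.43 visits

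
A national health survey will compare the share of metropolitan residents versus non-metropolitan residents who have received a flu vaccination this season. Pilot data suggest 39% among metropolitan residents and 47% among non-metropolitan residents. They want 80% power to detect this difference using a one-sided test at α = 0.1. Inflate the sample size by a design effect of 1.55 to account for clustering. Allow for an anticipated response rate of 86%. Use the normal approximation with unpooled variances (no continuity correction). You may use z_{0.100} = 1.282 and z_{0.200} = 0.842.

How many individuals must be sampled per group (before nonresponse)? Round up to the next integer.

n = 619 per group

n = (z_α + z_β)² · [p₁(1−p₁) + p₂(1−p₂)] / (p₁ − p₂)²
  = (1.282 + 0.842)² · (0.39·0.61 + 0.47·0.53) / (-0.08)²
  = (2.124)² · (0.2379 + 0.2491) / 0.0064
  = 4.5114 · 0.4870 / 0.0064
  = 343.29
Design effect: 1.55 × 343.29 = 532.10.
Adjust for 86% response: 532.10 / 0.86 = 618.72.
Round up → n = 619 per group.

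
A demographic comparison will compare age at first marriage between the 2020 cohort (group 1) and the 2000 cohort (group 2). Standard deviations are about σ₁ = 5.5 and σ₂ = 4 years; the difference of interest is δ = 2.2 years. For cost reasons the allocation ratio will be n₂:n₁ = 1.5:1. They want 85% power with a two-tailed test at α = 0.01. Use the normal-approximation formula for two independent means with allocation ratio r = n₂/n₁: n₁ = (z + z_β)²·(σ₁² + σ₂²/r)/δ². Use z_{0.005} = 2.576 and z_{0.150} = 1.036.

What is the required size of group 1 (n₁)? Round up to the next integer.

n₁ = (z_{α/2} + z_β)² · (σ₁² + σ₂²/r) / δ²
   = (2.576 + 1.036)² · (5.5² + 4²/1.5) / 2.2²
   = 13.0465 · (30.25 + 10.6667) / 4.84
   = 13.0465 · 40.9167 / 4.84
   = 110.29
Round up → n₁ = 111; n₂ = r·n₁ = 1.5 × 111 = 167.

n₁ = 111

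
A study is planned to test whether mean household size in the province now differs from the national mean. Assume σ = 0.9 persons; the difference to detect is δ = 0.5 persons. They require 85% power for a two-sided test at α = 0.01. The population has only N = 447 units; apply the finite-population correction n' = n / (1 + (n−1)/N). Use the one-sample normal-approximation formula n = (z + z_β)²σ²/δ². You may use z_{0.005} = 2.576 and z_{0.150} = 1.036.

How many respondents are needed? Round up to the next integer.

n = (z_{α/2} + z_β)² · σ² / δ²
  = (2.576 + 1.036)² · 0.9² / 0.5²
  = 13.0465 · 0.81 / 0.25
  = 42.27
Finite-population correction (N = 447): 42.27 / (1 + (42.27 − 1)/447) = 38.70.
Round up → n = 39.

n = 39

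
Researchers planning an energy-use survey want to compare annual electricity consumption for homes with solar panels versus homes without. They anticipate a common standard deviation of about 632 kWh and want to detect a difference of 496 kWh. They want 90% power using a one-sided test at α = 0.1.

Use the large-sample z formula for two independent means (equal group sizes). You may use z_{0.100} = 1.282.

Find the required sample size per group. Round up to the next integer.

n = 22 per group

n = (z_α + z_β)² · (σ₁² + σ₂²) / δ²
  = (1.282 + 1.282)² · (2·632² = 798848) / 496²
  = 6.5741 · 798848 / 246016
  = 21.35
Round up → n = 22 per group.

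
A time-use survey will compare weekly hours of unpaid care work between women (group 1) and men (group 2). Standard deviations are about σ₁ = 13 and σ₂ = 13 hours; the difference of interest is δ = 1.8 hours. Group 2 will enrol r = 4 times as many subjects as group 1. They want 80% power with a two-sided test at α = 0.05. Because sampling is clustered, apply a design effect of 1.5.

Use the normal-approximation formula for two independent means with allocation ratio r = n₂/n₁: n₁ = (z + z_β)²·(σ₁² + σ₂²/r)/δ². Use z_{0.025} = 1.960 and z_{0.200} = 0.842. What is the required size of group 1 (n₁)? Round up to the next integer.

n₁ = (z_{α/2} + z_β)² · (σ₁² + σ₂²/r) / δ²
   = (1.960 + 0.842)² · (13² + 13²/4) / 1.8²
   = 7.8512 · (169 + 42.25) / 3.24
   = 7.8512 · 211.25 / 3.24
   = 511.90
Design effect: 1.5 × 511.90 = 767.86.
Round up → n₁ = 768; n₂ = r·n₁ = 4 × 768 = 3072.

n₁ = 768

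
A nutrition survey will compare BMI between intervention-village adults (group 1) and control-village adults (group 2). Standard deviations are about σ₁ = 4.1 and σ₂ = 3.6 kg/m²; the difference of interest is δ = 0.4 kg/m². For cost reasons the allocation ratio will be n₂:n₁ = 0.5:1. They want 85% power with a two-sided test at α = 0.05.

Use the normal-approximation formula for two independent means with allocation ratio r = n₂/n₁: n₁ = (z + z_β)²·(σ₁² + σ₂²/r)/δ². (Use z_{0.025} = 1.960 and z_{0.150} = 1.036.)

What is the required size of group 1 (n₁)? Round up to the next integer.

n₁ = (z_{α/2} + z_β)² · (σ₁² + σ₂²/r) / δ²
   = (1.960 + 1.036)² · (4.1² + 3.6²/0.5) / 0.4²
   = 8.9760 · (16.81 + 25.92) / 0.16
   = 8.9760 · 42.73 / 0.16
   = 2397.16
Round up → n₁ = 2398; n₂ = r·n₁ = 0.5 × 2398 = 1199.

n₁ = 2398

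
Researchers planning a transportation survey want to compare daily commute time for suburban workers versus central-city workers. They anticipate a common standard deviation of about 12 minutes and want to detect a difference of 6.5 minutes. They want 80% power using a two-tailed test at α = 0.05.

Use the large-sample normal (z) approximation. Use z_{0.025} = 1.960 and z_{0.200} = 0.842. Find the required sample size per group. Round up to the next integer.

n = (z_{α/2} + z_β)² · (σ₁² + σ₂²) / δ²
  = (1.960 + 0.842)² · (2·12² = 288) / 6.5²
  = 7.8512 · 288 / 42.25
  = 53.52
Round up → n = 54 per group.

n = 54 per group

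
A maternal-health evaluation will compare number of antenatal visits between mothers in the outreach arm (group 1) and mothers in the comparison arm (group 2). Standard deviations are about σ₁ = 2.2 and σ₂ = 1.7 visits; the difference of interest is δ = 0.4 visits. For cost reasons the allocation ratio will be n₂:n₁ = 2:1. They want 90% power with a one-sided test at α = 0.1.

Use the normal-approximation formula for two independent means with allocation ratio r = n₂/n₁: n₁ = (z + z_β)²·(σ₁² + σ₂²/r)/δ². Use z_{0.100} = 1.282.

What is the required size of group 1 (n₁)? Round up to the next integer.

n₁ = 259

n₁ = (z_α + z_β)² · (σ₁² + σ₂²/r) / δ²
   = (1.282 + 1.282)² · (2.2² + 1.7²/2) / 0.4²
   = 6.5741 · (4.84 + 1.445) / 0.16
   = 6.5741 · 6.285 / 0.16
   = 258.24
Round up → n₁ = 259; n₂ = r·n₁ = 2 × 259 = 518.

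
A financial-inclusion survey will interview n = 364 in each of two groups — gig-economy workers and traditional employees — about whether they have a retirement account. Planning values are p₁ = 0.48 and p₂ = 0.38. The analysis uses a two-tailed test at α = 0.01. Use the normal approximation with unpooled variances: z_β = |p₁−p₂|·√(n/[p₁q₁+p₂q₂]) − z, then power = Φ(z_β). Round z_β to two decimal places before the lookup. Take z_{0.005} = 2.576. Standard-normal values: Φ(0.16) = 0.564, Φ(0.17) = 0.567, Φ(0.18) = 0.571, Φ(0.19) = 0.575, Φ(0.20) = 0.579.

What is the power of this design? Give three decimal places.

z_β = |p₁−p₂|·√(n/[p₁q₁+p₂q₂]) − z_{α/2}
    = 0.10 · √(364/0.4852) − 2.576
    = 0.10 · 27.3899 − 2.576
    = 2.7390 − 2.576 = 0.1630 → 0.16
Power = Φ(0.16) = 0.564.

Power ≈ 0.564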